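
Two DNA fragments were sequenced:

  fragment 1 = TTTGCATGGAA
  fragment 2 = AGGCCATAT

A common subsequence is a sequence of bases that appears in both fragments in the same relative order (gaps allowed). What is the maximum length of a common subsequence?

Let dp[i][j] be the LCS length of the first i bases of fragment 1 and the first j bases of fragment 2. dp[i][j] = dp[i-1][j-1]+1 when the i-th and j-th bases match, else max(dp[i-1][j], dp[i][j-1]).
    ·  A  G  G  C  C  A  T  A  T
 ·  0  0  0  0  0  0  0  0  0  0
 T  0  0  0  0  0  0  0  1  1  1
 T  0  0  0  0  0  0  0  1  1  2
 T  0  0  0  0  0  0  0  1  1  2
 G  0  0  1  1  1  1  1  1  1  2
 C  0  0  1  1  2  2  2  2  2  2
 A  0  1  1  1  2  2  3  3  3  3
 T  0  1  1  1  2  2  3  4  4  4
 G  0  1  2  2  2  2  3  4  4  4
 G  0  1  2  3  3  3  3  4  4  4
 A  0  1  2  3  3  3  4  4  5  5
 A  0  1  2  3  3  3  4  4  5  5
dp[11][9] = 5. One LCS (by backtracking along matches): GCATA.

5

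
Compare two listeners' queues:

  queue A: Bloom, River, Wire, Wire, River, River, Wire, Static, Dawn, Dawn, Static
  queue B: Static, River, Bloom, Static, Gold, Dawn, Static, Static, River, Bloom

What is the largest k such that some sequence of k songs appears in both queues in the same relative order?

4

Taking Bloom (queue A #1, queue B #3), then Static (queue A #8, queue B #4), then Dawn (queue A #9, queue B #6), then Static (queue A #11, queue B #8) gives a common subsequence of length 4. Since dp[11][10] = 4, nothing longer is possible.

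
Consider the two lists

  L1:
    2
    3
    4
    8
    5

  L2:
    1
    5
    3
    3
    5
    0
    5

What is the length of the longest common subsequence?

2

Let dp[i][j] be the LCS length of the first i values of L1 and the first j values of L2. dp[i][j] = dp[i-1][j-1]+1 when the i-th and j-th values match, else max(dp[i-1][j], dp[i][j-1]).
    ·  1  5  3  3  5  0  5
 ·  0  0  0  0  0  0  0  0
 2  0  0  0  0  0  0  0  0
 3  0  0  0  1  1  1  1  1
 4  0  0  0  1  1  1  1  1
 8  0  0  0  1  1  1  1  1
 5  0  0  1  1  1  2  2  2
dp[5][7] = 2. One LCS (by backtracking along matches): 3, 5.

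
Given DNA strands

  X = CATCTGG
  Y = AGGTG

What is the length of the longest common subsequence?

Let dp[i][j] be the LCS length of the first i bases of X and the first j bases of Y. dp[i][j] = dp[i-1][j-1]+1 when the i-th and j-th bases match, else max(dp[i-1][j], dp[i][j-1]).
    ·  A  G  G  T  G
 ·  0  0  0  0  0  0
 C  0  0  0  0  0  0
 A  0  1  1  1  1  1
 T  0  1  1  1  2  2
 C  0  1  1  1  2  2
 T  0  1  1  1  2  2
 G  0  1  2  2  2  3
 G  0  1  2  3  3  3
dp[7][5] = 3. One LCS (by backtracking along matches): ATG.

3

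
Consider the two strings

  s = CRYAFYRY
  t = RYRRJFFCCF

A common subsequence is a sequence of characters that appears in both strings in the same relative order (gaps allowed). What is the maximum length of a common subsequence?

Pick R (s #2, t #1), Y (s #3, t #2), F (s #5, t #10); all 3 characters appear in both, in order. The LCS DP gives dp[8][10] = 3, so this is optimal.

3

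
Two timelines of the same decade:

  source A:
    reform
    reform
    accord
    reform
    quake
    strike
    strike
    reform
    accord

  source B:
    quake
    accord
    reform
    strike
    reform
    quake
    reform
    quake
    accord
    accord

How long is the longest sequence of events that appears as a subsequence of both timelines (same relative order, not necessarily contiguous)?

5

Taking reform (source A #1, source B #3); then reform (source A #2, source B #5); then reform (source A #4, source B #7); then quake (source A #5, source B #8); then accord (source A #9, source B #10) gives a common subsequence of length 5, and the DP table's final entry dp[9][10] is also 5, so no common subsequence is longer.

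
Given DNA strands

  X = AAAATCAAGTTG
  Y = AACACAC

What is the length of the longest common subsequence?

Let dp[i][j] be the LCS length of the first i bases of X and the first j bases of Y. dp[i][j] = dp[i-1][j-1]+1 when the i-th and j-th bases match, else max(dp[i-1][j], dp[i][j-1]).
    ·  A  A  C  A  C  A  C
 ·  0  0  0  0  0  0  0  0
 A  0  1  1  1  1  1  1  1
 A  0  1  2  2  2  2  2  2
 A  0  1  2  2  3  3  3  3
 A  0  1  2  2  3  3  4  4
 T  0  1  2  2  3  3  4  4
 C  0  1  2  3  3  4  4  5
 A  0  1  2  3  4  4  5  5
 A  0  1  2  3  4  4  5  5
 G  0  1  2  3  4  4  5  5
 T  0  1  2  3  4  4  5  5
 T  0  1  2  3  4  4  5  5
 G  0  1  2  3  4  4  5  5
dp[12][7] = 5. One LCS (by backtracking along matches): AAAAC.

5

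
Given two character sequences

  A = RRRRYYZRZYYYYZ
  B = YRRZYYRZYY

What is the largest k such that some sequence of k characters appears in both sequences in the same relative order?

Pick R [1,2] → R [2,3] → Y [5,5] → Y [6,6] → R [8,7] → Z [9,8] → Y [12,9] → Y [13,10]; all 8 characters appear in both, in order. Since dp[14][10] = 8, nothing longer is possible.

8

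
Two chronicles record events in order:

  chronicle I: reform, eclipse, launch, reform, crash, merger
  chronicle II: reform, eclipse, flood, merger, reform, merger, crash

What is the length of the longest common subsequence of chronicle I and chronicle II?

4

Match reform (chronicle I #1, chronicle II #1), eclipse (chronicle I #2, chronicle II #2), reform (chronicle I #4, chronicle II #5), crash (chronicle I #5, chronicle II #7) — 4 events in the same relative order in both. The LCS DP gives dp[6][7] = 4, so this is optimal.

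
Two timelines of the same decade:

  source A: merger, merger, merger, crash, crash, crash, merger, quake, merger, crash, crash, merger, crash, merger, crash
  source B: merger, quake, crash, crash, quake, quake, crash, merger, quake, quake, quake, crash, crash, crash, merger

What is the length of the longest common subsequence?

10

One common subsequence of length 10: merger (source A #1, source B #1), crash (source A #4, source B #3), crash (source A #5, source B #4), crash (source A #6, source B #7), merger (source A #7, source B #8), quake (source A #8, source B #11), crash (source A #10, source B #12), crash (source A #11, source B #13), crash (source A #13, source B #14), merger (source A #14, source B #15), and the DP table's final entry dp[15][15] is also 10, so no common subsequence is longer.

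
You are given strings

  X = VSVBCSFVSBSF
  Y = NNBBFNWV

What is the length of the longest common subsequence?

3

Let dp[i][j] be the LCS length of the first i characters of X and the first j characters of Y. dp[i][j] = dp[i-1][j-1]+1 when the i-th and j-th characters match, else max(dp[i-1][j], dp[i][j-1]).
    ·  N  N  B  B  F  N  W  V
 ·  0  0  0  0  0  0  0  0  0
 V  0  0  0  0  0  0  0  0  1
 S  0  0  0  0  0  0  0  0  1
 V  0  0  0  0  0  0  0  0  1
 B  0  0  0  1  1  1  1  1  1
 C  0  0  0  1  1  1  1  1  1
 S  0  0  0  1  1  1  1  1  1
 F  0  0  0  1  1  2  2  2  2
 V  0  0  0  1  1  2  2  2  3
 S  0  0  0  1  1  2  2  2  3
 B  0  0  0  1  2  2  2  2  3
 S  0  0  0  1  2  2  2  2  3
 F  0  0  0  1  2  3  3  3  3
dp[12][8] = 3. One LCS (by backtracking along matches): BFV.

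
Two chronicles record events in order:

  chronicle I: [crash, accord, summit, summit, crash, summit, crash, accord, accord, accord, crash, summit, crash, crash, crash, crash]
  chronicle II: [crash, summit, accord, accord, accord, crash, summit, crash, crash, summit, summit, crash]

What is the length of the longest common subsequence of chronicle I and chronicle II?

Pick crash (chronicle I #5, chronicle II #1) → summit (chronicle I #6, chronicle II #2) → accord (chronicle I #8, chronicle II #3) → accord (chronicle I #9, chronicle II #4) → accord (chronicle I #10, chronicle II #5) → crash (chronicle I #11, chronicle II #6) → summit (chronicle I #12, chronicle II #7) → crash (chronicle I #13, chronicle II #8) → crash (chronicle I #14, chronicle II #9) → crash (chronicle I #16, chronicle II #12); all 10 events appear in both, in order, and the DP table's final entry dp[16][12] is also 10, so no common subsequence is longer.

10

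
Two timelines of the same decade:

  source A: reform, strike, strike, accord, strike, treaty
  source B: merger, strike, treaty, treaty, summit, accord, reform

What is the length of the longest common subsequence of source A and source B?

2

Pick strike at source A[2]=source B[2], accord at source A[4]=source B[6]; all 2 events appear in both, in order. The LCS DP gives dp[6][7] = 2, so this is optimal.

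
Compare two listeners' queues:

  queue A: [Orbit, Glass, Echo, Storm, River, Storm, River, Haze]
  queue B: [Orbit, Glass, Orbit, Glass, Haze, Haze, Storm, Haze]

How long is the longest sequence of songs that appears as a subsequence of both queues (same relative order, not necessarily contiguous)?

Taking Orbit [1,3]; then Glass [2,4]; then Storm [6,7]; then Haze [8,8] gives a common subsequence of length 4. dp[8][8] = 4 confirms this is the maximum.

4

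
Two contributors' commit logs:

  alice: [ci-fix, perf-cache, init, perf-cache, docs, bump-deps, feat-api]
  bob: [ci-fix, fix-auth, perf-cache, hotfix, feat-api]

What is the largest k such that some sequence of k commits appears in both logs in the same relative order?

3

Taking ci-fix (alice #1, bob #1), perf-cache (alice #2, bob #3), feat-api (alice #7, bob #5) gives a common subsequence of length 3. The LCS DP gives dp[7][5] = 3, so this is optimal.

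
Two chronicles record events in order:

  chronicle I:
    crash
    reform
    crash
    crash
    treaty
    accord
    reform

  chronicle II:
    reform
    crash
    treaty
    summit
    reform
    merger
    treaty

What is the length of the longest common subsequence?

4

One common subsequence of length 4: reform [2,1], then crash [4,2], then treaty [5,3], then reform [7,5], and the DP table's final entry dp[7][7] is also 4, so no common subsequence is longer.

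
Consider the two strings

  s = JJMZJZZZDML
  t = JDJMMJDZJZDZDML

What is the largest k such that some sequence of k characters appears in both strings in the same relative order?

Match J (s #1, t #1) → J (s #2, t #3) → M (s #3, t #5) → Z (s #4, t #8) → J (s #5, t #9) → Z (s #6, t #10) → Z (s #8, t #12) → D (s #9, t #13) → M (s #10, t #14) → L (s #11, t #15) — 10 characters in the same relative order in both, and the DP table's final entry dp[11][15] is also 10, so no common subsequence is longer.

10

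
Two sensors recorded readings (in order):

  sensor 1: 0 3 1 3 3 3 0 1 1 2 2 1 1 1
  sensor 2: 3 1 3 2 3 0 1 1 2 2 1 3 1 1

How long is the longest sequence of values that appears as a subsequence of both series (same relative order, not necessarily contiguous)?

12

Pick 3 (sensor 1 #2, sensor 2 #1), 1 (sensor 1 #3, sensor 2 #2), 3 (sensor 1 #4, sensor 2 #3), 3 (sensor 1 #6, sensor 2 #5), 0 (sensor 1 #7, sensor 2 #6), 1 (sensor 1 #8, sensor 2 #7), 1 (sensor 1 #9, sensor 2 #8), 2 (sensor 1 #10, sensor 2 #9), 2 (sensor 1 #11, sensor 2 #10), 1 (sensor 1 #12, sensor 2 #11), 1 (sensor 1 #13, sensor 2 #13), 1 (sensor 1 #14, sensor 2 #14); all 12 values appear in both, in order. The LCS DP gives dp[14][14] = 12, so this is optimal.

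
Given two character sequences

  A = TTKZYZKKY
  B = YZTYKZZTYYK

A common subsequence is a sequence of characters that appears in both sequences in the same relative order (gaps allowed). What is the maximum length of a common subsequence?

5

Let dp[i][j] be the LCS length of the first i characters of A and the first j characters of B. dp[i][j] = dp[i-1][j-1]+1 when the i-th and j-th characters match, else max(dp[i-1][j], dp[i][j-1]).
    ·  Y  Z  T  Y  K  Z  Z  T  Y  Y  K
 ·  0  0  0  0  0  0  0  0  0  0  0  0
 T  0  0  0  1  1  1  1  1  1  1  1  1
 T  0  0  0  1  1  1  1  1  2  2  2  2
 K  0  0  0  1  1  2  2  2  2  2  2  3
 Z  0  0  1  1  1  2  3  3  3  3  3  3
 Y  0  1  1  1  2  2  3  3  3  4  4  4
 Z  0  1  2  2  2  2  3  4  4  4  4  4
 K  0  1  2  2  2  3  3  4  4  4  4  5
 K  0  1  2  2  2  3  3  4  4  4  4  5
 Y  0  1  2  2  3  3  3  4  4  5  5  5
dp[9][11] = 5. One LCS (by backtracking along matches): TKZYK.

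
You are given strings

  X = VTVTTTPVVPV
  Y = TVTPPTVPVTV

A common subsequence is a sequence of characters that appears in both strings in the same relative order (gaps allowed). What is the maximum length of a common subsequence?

Let dp[i][j] be the LCS length of the first i characters of X and the first j characters of Y. dp[i][j] = dp[i-1][j-1]+1 when the i-th and j-th characters match, else max(dp[i-1][j], dp[i][j-1]).
    ·  T  V  T  P  P  T  V  P  V  T  V
 ·  0  0  0  0  0  0  0  0  0  0  0  0
 V  0  0  1  1  1  1  1  1  1  1  1  1
 T  0  1  1  2  2  2  2  2  2  2  2  2
 V  0  1  2  2  2  2  2  3  3  3  3  3
 T  0  1  2  3  3  3  3  3  3  3  4  4
 T  0  1  2  3  3  3  4  4  4  4  4  4
 T  0  1  2  3  3  3  4  4  4  4  5  5
 P  0  1  2  3  4  4  4  4  5  5  5  5
 V  0  1  2  3  4  4  4  5  5  6  6  6
 V  0  1  2  3  4  4  4  5  5  6  6  7
 P  0  1  2  3  4  5  5  5  6  6  6  7
 V  0  1  2  3  4  5  5  6  6  7  7  7
dp[11][11] = 7. One LCS (by backtracking along matches): TVTTPVV.

7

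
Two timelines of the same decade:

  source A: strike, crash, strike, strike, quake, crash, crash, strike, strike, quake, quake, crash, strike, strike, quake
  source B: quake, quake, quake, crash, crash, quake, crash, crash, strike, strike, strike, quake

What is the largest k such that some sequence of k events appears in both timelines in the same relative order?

8

Match crash (source A #2, source B #5); then quake (source A #5, source B #6); then crash (source A #6, source B #7); then crash (source A #7, source B #8); then strike (source A #9, source B #9); then strike (source A #13, source B #10); then strike (source A #14, source B #11); then quake (source A #15, source B #12) — 8 events in the same relative order in both. dp[15][12] = 8 confirms this is the maximum.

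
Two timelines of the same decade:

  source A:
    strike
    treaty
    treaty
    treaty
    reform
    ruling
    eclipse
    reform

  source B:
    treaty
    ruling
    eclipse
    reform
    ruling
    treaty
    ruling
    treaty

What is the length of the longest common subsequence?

4

One common subsequence of length 4: treaty [4,1] → ruling [6,2] → eclipse [7,3] → reform [8,4]. Since dp[8][8] = 4, nothing longer is possible.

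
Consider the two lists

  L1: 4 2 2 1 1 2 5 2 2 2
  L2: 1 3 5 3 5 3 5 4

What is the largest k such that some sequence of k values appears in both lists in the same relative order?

2

Let dp[i][j] be the LCS length of the first i values of L1 and the first j values of L2. dp[i][j] = dp[i-1][j-1]+1 when the i-th and j-th values match, else max(dp[i-1][j], dp[i][j-1]).
    ·  1  3  5  3  5  3  5  4
 ·  0  0  0  0  0  0  0  0  0
 4  0  0  0  0  0  0  0  0  1
 2  0  0  0  0  0  0  0  0  1
 2  0  0  0  0  0  0  0  0  1
 1  0  1  1  1  1  1  1  1  1
 1  0  1  1  1  1  1  1  1  1
 2  0  1  1  1  1  1  1  1  1
 5  0  1  1  2  2  2  2  2  2
 2  0  1  1  2  2  2  2  2  2
 2  0  1  1  2  2  2  2  2  2
 2  0  1  1  2  2  2  2  2  2
dp[10][8] = 2. One LCS (by backtracking along matches): 1, 5.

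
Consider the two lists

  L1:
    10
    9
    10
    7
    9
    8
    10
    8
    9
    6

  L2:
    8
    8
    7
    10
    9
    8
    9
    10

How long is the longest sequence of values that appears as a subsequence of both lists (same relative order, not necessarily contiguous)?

Let dp[i][j] be the LCS length of the first i values of L1 and the first j values of L2. dp[i][j] = dp[i-1][j-1]+1 when the i-th and j-th values match, else max(dp[i-1][j], dp[i][j-1]).
    ·  8  8  7 10  9  8  9 10
 ·  0  0  0  0  0  0  0  0  0
10  0  0  0  0  1  1  1  1  1
 9  0  0  0  0  1  2  2  2  2
10  0  0  0  0  1  2  2  2  3
 7  0  0  0  1  1  2  2  2  3
 9  0  0  0  1  1  2  2  3  3
 8  0  1  1  1  1  2  3  3  3
10  0  1  1  1  2  2  3  3  4
 8  0  1  2  2  2  2  3  3  4
 9  0  1  2  2  2  3  3  4  4
 6  0  1  2  2  2  3  3  4  4
dp[10][8] = 4. One LCS (by backtracking along matches): 10, 9, 9, 10.

4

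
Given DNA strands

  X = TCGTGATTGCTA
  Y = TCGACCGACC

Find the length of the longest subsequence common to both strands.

6

Match T at X[1]=Y[1], then C at X[2]=Y[2], then G at X[3]=Y[3], then G at X[5]=Y[7], then A at X[6]=Y[8], then C at X[10]=Y[10] — 6 bases in the same relative order in both. Since dp[12][10] = 6, nothing longer is possible.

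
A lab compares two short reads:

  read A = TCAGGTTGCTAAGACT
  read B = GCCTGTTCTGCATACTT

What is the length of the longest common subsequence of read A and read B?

One common subsequence of length 10: T [1,4]; then G [4,5]; then T [6,7]; then T [7,9]; then G [8,10]; then C [9,11]; then T [10,13]; then A [14,14]; then C [15,15]; then T [16,17]. The LCS DP gives dp[16][17] = 10, so this is optimal.

10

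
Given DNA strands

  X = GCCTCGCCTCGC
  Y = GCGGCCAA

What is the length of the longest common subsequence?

5

Let dp[i][j] be the LCS length of the first i bases of X and the first j bases of Y. dp[i][j] = dp[i-1][j-1]+1 when the i-th and j-th bases match, else max(dp[i-1][j], dp[i][j-1]).
    ·  G  C  G  G  C  C  A  A
 ·  0  0  0  0  0  0  0  0  0
 G  0  1  1  1  1  1  1  1  1
 C  0  1  2  2  2  2  2  2  2
 C  0  1  2  2  2  3  3  3  3
 T  0  1  2  2  2  3  3  3  3
 C  0  1  2  2  2  3  4  4  4
 G  0  1  2  3  3  3  4  4  4
 C  0  1  2  3  3  4  4  4  4
 C  0  1  2  3  3  4  5  5  5
 T  0  1  2  3  3  4  5  5  5
 C  0  1  2  3  3  4  5  5  5
 G  0  1  2  3  4  4  5  5  5
 C  0  1  2  3  4  5  5  5  5
dp[12][8] = 5. One LCS (by backtracking along matches): GCGCC.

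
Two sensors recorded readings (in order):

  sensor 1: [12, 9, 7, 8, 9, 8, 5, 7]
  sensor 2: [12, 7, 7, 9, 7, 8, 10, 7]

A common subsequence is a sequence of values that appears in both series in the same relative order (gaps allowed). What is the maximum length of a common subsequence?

5

Pick 12 at sensor 1[1]=sensor 2[1], 9 at sensor 1[2]=sensor 2[4], 7 at sensor 1[3]=sensor 2[5], 8 at sensor 1[4]=sensor 2[6], 7 at sensor 1[8]=sensor 2[8]; all 5 values appear in both, in order. The LCS DP gives dp[8][8] = 5, so this is optimal.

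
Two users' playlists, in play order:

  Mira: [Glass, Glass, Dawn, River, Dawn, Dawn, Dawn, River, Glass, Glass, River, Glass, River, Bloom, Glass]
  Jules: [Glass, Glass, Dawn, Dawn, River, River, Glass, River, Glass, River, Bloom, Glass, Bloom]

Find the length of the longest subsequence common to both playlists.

11

Taking Glass (Mira #1, Jules #1) → Glass (Mira #2, Jules #2) → Dawn (Mira #3, Jules #4) → River (Mira #4, Jules #5) → River (Mira #8, Jules #6) → Glass (Mira #10, Jules #7) → River (Mira #11, Jules #8) → Glass (Mira #12, Jules #9) → River (Mira #13, Jules #10) → Bloom (Mira #14, Jules #11) → Glass (Mira #15, Jules #12) gives a common subsequence of length 11. Since dp[15][13] = 11, nothing longer is possible.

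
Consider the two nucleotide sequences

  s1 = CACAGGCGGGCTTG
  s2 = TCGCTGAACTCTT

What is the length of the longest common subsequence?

7

One common subsequence of length 7: C [1,4], A [2,7], A [4,8], C [7,9], C [11,11], T [12,12], T [13,13]. The LCS DP gives dp[14][13] = 7, so this is optimal.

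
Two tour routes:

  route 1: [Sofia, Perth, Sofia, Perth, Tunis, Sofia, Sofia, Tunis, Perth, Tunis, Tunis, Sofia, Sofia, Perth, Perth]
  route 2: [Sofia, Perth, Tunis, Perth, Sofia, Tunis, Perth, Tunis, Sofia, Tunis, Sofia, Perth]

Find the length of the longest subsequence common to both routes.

One common subsequence of length 10: Sofia [1,1], then Perth [2,2], then Perth [4,4], then Sofia [7,5], then Tunis [8,6], then Perth [9,7], then Tunis [10,8], then Tunis [11,10], then Sofia [13,11], then Perth [15,12]. dp[15][12] = 10 confirms this is the maximum.

10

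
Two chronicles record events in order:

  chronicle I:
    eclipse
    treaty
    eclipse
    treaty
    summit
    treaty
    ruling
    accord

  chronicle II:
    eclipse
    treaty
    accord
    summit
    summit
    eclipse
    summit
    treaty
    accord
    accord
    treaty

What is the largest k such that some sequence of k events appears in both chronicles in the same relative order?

Taking eclipse [1,1] → treaty [2,2] → eclipse [3,6] → summit [5,7] → treaty [6,8] → accord [8,10] gives a common subsequence of length 6. Since dp[8][11] = 6, nothing longer is possible.

6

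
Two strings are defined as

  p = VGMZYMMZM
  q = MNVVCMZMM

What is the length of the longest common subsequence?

5

Pick V (p #1, q #4), then M (p #3, q #6), then Z (p #4, q #7), then M (p #7, q #8), then M (p #9, q #9); all 5 characters appear in both, in order. The LCS DP gives dp[9][9] = 5, so this is optimal.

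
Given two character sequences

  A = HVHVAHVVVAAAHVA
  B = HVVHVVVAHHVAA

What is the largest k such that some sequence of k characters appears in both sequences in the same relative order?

11

One common subsequence of length 11: H at A[1]=B[1] → V at A[2]=B[2] → V at A[4]=B[3] → H at A[6]=B[4] → V at A[7]=B[5] → V at A[8]=B[6] → V at A[9]=B[7] → A at A[10]=B[8] → H at A[13]=B[10] → V at A[14]=B[11] → A at A[15]=B[13], and the DP table's final entry dp[15][13] is also 11, so no common subsequence is longer.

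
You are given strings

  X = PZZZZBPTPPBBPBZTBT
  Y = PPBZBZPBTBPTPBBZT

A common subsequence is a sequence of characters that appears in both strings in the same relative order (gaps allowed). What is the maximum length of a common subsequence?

11

Taking P (X #1, Y #2), Z (X #2, Y #4), Z (X #3, Y #6), B (X #6, Y #10), P (X #7, Y #11), T (X #8, Y #12), P (X #10, Y #13), B (X #12, Y #14), B (X #14, Y #15), Z (X #15, Y #16), T (X #18, Y #17) gives a common subsequence of length 11. The LCS DP gives dp[18][17] = 11, so this is optimal.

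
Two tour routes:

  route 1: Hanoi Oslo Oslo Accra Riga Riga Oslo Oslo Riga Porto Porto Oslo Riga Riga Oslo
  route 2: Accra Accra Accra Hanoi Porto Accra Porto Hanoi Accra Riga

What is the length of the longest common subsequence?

Pick Hanoi at route 1[1]=route 2[4]; then Accra at route 1[4]=route 2[6]; then Porto at route 1[10]=route 2[7]; then Riga at route 1[14]=route 2[10]; all 4 stops appear in both, in order. Since dp[15][10] = 4, nothing longer is possible.

4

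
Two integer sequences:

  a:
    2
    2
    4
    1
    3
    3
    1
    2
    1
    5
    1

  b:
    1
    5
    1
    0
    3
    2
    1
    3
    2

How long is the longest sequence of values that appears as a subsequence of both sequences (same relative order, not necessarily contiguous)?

Let dp[i][j] be the LCS length of the first i values of a and the first j values of b. dp[i][j] = dp[i-1][j-1]+1 when the i-th and j-th values match, else max(dp[i-1][j], dp[i][j-1]).
    ·  1  5  1  0  3  2  1  3  2
 ·  0  0  0  0  0  0  0  0  0  0
 2  0  0  0  0  0  0  1  1  1  1
 2  0  0  0  0  0  0  1  1  1  2
 4  0  0  0  0  0  0  1  1  1  2
 1  0  1  1  1  1  1  1  2  2  2
 3  0  1  1  1  1  2  2  2  3  3
 3  0  1  1  1  1  2  2  2  3  3
 1  0  1  1  2  2  2  2  3  3  3
 2  0  1  1  2  2  2  3  3  3  4
 1  0  1  1  2  2  2  3  4  4  4
 5  0  1  2  2  2  2  3  4  4  4
 1  0  1  2  3  3  3  3  4  4  4
dp[11][9] = 4. One LCS (by backtracking along matches): 2, 1, 3, 2.

4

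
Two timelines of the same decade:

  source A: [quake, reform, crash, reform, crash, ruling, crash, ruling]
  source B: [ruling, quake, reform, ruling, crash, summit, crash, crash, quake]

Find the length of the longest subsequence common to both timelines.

Pick quake [1,2]; then reform [2,3]; then crash [3,5]; then crash [5,7]; then crash [7,8]; all 5 events appear in both, in order. Since dp[8][9] = 5, nothing longer is possible.

5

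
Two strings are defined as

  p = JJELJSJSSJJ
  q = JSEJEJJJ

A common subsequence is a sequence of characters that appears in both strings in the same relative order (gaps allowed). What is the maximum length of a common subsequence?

Let dp[i][j] be the LCS length of the first i characters of p and the first j characters of q. dp[i][j] = dp[i-1][j-1]+1 when the i-th and j-th characters match, else max(dp[i-1][j], dp[i][j-1]).
    ·  J  S  E  J  E  J  J  J
 ·  0  0  0  0  0  0  0  0  0
 J  0  1  1  1  1  1  1  1  1
 J  0  1  1  1  2  2  2  2  2
 E  0  1  1  2  2  3  3  3  3
 L  0  1  1  2  2  3  3  3  3
 J  0  1  1  2  3  3  4  4  4
 S  0  1  2  2  3  3  4  4  4
 J  0  1  2  2  3  3  4  5  5
 S  0  1  2  2  3  3  4  5  5
 S  0  1  2  2  3  3  4  5  5
 J  0  1  2  2  3  3  4  5  6
 J  0  1  2  2  3  3  4  5  6
dp[11][8] = 6. One LCS (by backtracking along matches): JJEJJJ.

6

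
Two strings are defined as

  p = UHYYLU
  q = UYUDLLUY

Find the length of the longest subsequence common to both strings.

4

Taking U [1,1] → Y [3,2] → L [5,6] → U [6,7] gives a common subsequence of length 4. dp[6][8] = 4 confirms this is the maximum.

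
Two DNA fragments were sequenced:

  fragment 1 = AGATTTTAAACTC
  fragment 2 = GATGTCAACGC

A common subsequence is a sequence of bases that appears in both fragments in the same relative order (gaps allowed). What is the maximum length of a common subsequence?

Pick G [2,1]; then A [3,2]; then T [4,3]; then T [5,5]; then A [9,7]; then A [10,8]; then C [11,9]; then C [13,11]; all 8 bases appear in both, in order. The LCS DP gives dp[13][11] = 8, so this is optimal.

8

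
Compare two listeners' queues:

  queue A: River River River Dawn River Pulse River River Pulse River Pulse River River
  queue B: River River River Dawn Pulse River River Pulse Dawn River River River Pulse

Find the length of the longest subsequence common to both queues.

11

Taking River at queue A[1]=queue B[1]; then River at queue A[2]=queue B[2]; then River at queue A[3]=queue B[3]; then Dawn at queue A[4]=queue B[4]; then Pulse at queue A[6]=queue B[5]; then River at queue A[7]=queue B[6]; then River at queue A[8]=queue B[7]; then Pulse at queue A[9]=queue B[8]; then River at queue A[10]=queue B[10]; then River at queue A[12]=queue B[11]; then River at queue A[13]=queue B[12] gives a common subsequence of length 11. The LCS DP gives dp[13][13] = 11, so this is optimal.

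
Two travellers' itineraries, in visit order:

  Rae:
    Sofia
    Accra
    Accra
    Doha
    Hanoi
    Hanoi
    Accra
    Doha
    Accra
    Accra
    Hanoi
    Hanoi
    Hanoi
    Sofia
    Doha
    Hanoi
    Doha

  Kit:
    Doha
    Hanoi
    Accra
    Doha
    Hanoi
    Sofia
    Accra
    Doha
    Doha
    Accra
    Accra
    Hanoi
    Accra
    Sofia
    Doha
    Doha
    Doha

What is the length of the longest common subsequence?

Taking Accra [3,3], then Doha [4,4], then Hanoi [5,5], then Accra [7,7], then Doha [8,9], then Accra [9,10], then Accra [10,11], then Hanoi [11,12], then Sofia [14,14], then Doha [15,16], then Doha [17,17] gives a common subsequence of length 11, and the DP table's final entry dp[17][17] is also 11, so no common subsequence is longer.

11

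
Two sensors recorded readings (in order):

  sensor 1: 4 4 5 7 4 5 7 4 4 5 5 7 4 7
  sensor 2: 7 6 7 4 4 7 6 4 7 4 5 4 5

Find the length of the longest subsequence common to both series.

One common subsequence of length 8: 4 at sensor 1[1]=sensor 2[4]; then 4 at sensor 1[2]=sensor 2[5]; then 7 at sensor 1[4]=sensor 2[6]; then 4 at sensor 1[5]=sensor 2[8]; then 7 at sensor 1[7]=sensor 2[9]; then 4 at sensor 1[8]=sensor 2[10]; then 4 at sensor 1[9]=sensor 2[12]; then 5 at sensor 1[11]=sensor 2[13]. Since dp[14][13] = 8, nothing longer is possible.

8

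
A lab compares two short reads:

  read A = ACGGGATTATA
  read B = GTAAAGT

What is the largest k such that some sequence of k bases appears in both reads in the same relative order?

One common subsequence of length 4: A at read A[1]=read B[3] → A at read A[6]=read B[4] → A at read A[9]=read B[5] → T at read A[10]=read B[7]. Since dp[11][7] = 4, nothing longer is possible.

4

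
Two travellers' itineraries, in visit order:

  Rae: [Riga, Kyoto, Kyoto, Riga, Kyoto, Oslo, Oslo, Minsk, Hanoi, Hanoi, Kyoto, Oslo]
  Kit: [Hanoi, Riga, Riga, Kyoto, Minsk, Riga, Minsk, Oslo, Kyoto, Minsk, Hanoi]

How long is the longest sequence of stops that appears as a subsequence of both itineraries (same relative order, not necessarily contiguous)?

6

Taking Riga [1,3]; then Kyoto [2,4]; then Riga [4,6]; then Kyoto [5,9]; then Minsk [8,10]; then Hanoi [10,11] gives a common subsequence of length 6. Since dp[12][11] = 6, nothing longer is possible.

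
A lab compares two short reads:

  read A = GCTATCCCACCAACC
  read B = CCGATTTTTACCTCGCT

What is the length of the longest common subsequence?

Match G [1,3], then T [3,8], then T [5,9], then A [9,10], then C [10,11], then C [11,12], then C [14,14], then C [15,16] — 8 bases in the same relative order in both, and the DP table's final entry dp[15][17] is also 8, so no common subsequence is longer.

8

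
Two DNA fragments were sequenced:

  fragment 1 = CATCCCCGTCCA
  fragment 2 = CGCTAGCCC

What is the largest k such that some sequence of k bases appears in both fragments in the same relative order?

Match C (fragment 1 #1, fragment 2 #3), then A (fragment 1 #2, fragment 2 #5), then C (fragment 1 #7, fragment 2 #7), then C (fragment 1 #10, fragment 2 #8), then C (fragment 1 #11, fragment 2 #9) — 5 bases in the same relative order in both. Since dp[12][9] = 5, nothing longer is possible.

5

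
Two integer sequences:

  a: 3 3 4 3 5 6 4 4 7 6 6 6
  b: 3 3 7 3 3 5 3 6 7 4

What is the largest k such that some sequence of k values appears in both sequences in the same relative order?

Pick 3 [1,2], then 3 [2,4], then 3 [4,5], then 5 [5,6], then 6 [6,8], then 4 [8,10]; all 6 values appear in both, in order. Since dp[12][10] = 6, nothing longer is possible.

6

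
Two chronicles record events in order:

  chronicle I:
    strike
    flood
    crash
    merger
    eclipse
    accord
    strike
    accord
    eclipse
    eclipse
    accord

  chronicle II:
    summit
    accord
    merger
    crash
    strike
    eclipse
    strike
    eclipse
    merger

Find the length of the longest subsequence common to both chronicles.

One common subsequence of length 4: strike (chronicle I #1, chronicle II #5) → eclipse (chronicle I #5, chronicle II #6) → strike (chronicle I #7, chronicle II #7) → eclipse (chronicle I #9, chronicle II #8). dp[11][9] = 4 confirms this is the maximum.

4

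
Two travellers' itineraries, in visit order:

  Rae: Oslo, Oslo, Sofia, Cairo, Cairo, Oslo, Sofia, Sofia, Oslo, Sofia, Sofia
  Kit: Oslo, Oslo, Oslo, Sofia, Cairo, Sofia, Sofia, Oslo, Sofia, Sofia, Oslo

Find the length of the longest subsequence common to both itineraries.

Match Oslo at Rae[1]=Kit[2], Oslo at Rae[2]=Kit[3], Sofia at Rae[3]=Kit[4], Cairo at Rae[5]=Kit[5], Sofia at Rae[7]=Kit[6], Sofia at Rae[8]=Kit[7], Oslo at Rae[9]=Kit[8], Sofia at Rae[10]=Kit[9], Sofia at Rae[11]=Kit[10] — 9 stops in the same relative order in both. The LCS DP gives dp[11][11] = 9, so this is optimal.

9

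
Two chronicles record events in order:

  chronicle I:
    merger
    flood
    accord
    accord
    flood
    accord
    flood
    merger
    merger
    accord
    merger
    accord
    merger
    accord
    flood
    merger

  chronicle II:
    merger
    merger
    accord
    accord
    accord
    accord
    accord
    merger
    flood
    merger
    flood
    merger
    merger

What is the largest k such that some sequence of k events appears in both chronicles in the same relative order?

One common subsequence of length 9: merger [1,2]; then accord [3,4]; then accord [4,5]; then accord [6,6]; then accord [10,7]; then merger [11,8]; then merger [13,10]; then flood [15,11]; then merger [16,13]. dp[16][13] = 9 confirms this is the maximum.

9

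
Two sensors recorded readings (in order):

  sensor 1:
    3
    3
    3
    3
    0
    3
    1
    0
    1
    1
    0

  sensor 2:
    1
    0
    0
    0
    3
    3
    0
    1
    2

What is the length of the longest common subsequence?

One common subsequence of length 4: 3 [3,5], then 3 [4,6], then 0 [5,7], then 1 [7,8]. The LCS DP gives dp[11][9] = 4, so this is optimal.

4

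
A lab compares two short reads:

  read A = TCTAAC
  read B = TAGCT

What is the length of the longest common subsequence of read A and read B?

Let dp[i][j] be the LCS length of the first i bases of read A and the first j bases of read B. dp[i][j] = dp[i-1][j-1]+1 when the i-th and j-th bases match, else max(dp[i-1][j], dp[i][j-1]).
    ·  T  A  G  C  T
 ·  0  0  0  0  0  0
 T  0  1  1  1  1  1
 C  0  1  1  1  2  2
 T  0  1  1  1  2  3
 A  0  1  2  2  2  3
 A  0  1  2  2  2  3
 C  0  1  2  2  3  3
dp[6][5] = 3. One LCS (by backtracking along matches): TCT.

3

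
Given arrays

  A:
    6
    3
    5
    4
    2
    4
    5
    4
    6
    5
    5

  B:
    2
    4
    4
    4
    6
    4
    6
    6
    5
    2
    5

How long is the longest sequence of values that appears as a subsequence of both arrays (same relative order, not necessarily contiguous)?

6

Let dp[i][j] be the LCS length of the first i values of A and the first j values of B. dp[i][j] = dp[i-1][j-1]+1 when the i-th and j-th values match, else max(dp[i-1][j], dp[i][j-1]).
    ·  2  4  4  4  6  4  6  6  5  2  5
 ·  0  0  0  0  0  0  0  0  0  0  0  0
 6  0  0  0  0  0  1  1  1  1  1  1  1
 3  0  0  0  0  0  1  1  1  1  1  1  1
 5  0  0  0  0  0  1  1  1  1  2  2  2
 4  0  0  1  1  1  1  2  2  2  2  2  2
 2  0  1  1  1  1  1  2  2  2  2  3  3
 4  0  1  2  2  2  2  2  2  2  2  3  3
 5  0  1  2  2  2  2  2  2  2  3  3  4
 4  0  1  2  3  3  3  3  3  3  3  3  4
 6  0  1  2  3  3  4  4  4  4  4  4  4
 5  0  1  2  3  3  4  4  4  4  5  5  5
 5  0  1  2  3  3  4  4  4  4  5  5  6
dp[11][11] = 6. One LCS (by backtracking along matches): 4, 4, 4, 6, 5, 5.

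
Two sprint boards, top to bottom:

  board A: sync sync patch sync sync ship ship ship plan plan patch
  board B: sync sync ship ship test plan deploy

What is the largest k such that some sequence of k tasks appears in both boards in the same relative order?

One common subsequence of length 5: sync (board A #4, board B #1), then sync (board A #5, board B #2), then ship (board A #6, board B #3), then ship (board A #7, board B #4), then plan (board A #9, board B #6), and the DP table's final entry dp[11][7] is also 5, so no common subsequence is longer.

5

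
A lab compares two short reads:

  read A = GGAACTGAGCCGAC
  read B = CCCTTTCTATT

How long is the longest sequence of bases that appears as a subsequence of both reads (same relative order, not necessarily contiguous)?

4

Taking C (read A #5, read B #3), then T (read A #6, read B #6), then C (read A #10, read B #7), then A (read A #13, read B #9) gives a common subsequence of length 4. The LCS DP gives dp[14][11] = 4, so this is optimal.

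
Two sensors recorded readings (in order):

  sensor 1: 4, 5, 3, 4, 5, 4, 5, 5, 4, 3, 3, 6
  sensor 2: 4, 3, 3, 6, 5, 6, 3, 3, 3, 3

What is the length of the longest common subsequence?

5

Match 4 [1,1]; then 5 [2,5]; then 3 [3,8]; then 3 [10,9]; then 3 [11,10] — 5 values in the same relative order in both, and the DP table's final entry dp[12][10] is also 5, so no common subsequence is longer.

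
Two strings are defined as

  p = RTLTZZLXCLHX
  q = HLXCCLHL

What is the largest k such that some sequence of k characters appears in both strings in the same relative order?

Let dp[i][j] be the LCS length of the first i characters of p and the first j characters of q. dp[i][j] = dp[i-1][j-1]+1 when the i-th and j-th characters match, else max(dp[i-1][j], dp[i][j-1]).
    ·  H  L  X  C  C  L  H  L
 ·  0  0  0  0  0  0  0  0  0
 R  0  0  0  0  0  0  0  0  0
 T  0  0  0  0  0  0  0  0  0
 L  0  0  1  1  1  1  1  1  1
 T  0  0  1  1  1  1  1  1  1
 Z  0  0  1  1  1  1  1  1  1
 Z  0  0  1  1  1  1  1  1  1
 L  0  0  1  1  1  1  2  2  2
 X  0  0  1  2  2  2  2  2  2
 C  0  0  1  2  3  3  3  3  3
 L  0  0  1  2  3  3  4  4  4
 H  0  1  1  2  3  3  4  5  5
 X  0  1  1  2  3  3  4  5  5
dp[12][8] = 5. One LCS (by backtracking along matches): LXCLH.

5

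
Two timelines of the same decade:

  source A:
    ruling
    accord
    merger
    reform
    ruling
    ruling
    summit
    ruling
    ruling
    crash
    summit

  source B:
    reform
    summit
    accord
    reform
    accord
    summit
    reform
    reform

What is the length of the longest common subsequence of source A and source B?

Match accord at source A[2]=source B[3] → reform at source A[4]=source B[4] → summit at source A[7]=source B[6] — 3 events in the same relative order in both. dp[11][8] = 3 confirms this is the maximum.

3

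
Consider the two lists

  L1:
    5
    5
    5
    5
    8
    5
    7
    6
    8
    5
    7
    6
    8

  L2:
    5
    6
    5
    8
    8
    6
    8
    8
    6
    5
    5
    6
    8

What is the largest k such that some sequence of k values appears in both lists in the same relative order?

Taking 5 (L1 #1, L2 #1), 5 (L1 #2, L2 #3), 8 (L1 #5, L2 #5), 6 (L1 #8, L2 #6), 8 (L1 #9, L2 #8), 5 (L1 #10, L2 #11), 6 (L1 #12, L2 #12), 8 (L1 #13, L2 #13) gives a common subsequence of length 8. dp[13][13] = 8 confirms this is the maximum.

8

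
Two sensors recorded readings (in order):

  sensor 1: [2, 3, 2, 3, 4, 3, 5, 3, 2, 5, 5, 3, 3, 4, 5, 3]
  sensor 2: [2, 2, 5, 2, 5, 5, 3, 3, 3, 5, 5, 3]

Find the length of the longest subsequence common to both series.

One common subsequence of length 10: 2 [1,1] → 2 [3,2] → 5 [7,3] → 2 [9,4] → 5 [10,5] → 5 [11,6] → 3 [12,8] → 3 [13,9] → 5 [15,11] → 3 [16,12], and the DP table's final entry dp[16][12] is also 10, so no common subsequence is longer.

10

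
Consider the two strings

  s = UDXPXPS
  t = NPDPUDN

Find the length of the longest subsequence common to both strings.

Match U at s[1]=t[5]; then D at s[2]=t[6] — 2 characters in the same relative order in both. dp[7][7] = 2 confirms this is the maximum.

2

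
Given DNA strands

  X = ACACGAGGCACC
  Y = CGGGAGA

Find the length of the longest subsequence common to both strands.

5

Pick C at X[2]=Y[1], G at X[5]=Y[4], A at X[6]=Y[5], G at X[8]=Y[6], A at X[10]=Y[7]; all 5 bases appear in both, in order. Since dp[12][7] = 5, nothing longer is possible.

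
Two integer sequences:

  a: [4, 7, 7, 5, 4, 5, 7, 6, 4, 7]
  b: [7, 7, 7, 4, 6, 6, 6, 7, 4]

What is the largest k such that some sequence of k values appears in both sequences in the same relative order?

5

One common subsequence of length 5: 7 [2,2]; then 7 [3,3]; then 4 [5,4]; then 7 [7,8]; then 4 [9,9], and the DP table's final entry dp[10][9] is also 5, so no common subsequence is longer.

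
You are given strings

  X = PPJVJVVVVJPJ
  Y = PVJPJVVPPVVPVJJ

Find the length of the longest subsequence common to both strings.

10

Taking P [1,1], P [2,4], J [3,5], V [4,6], V [6,7], V [7,10], V [8,11], V [9,13], J [10,14], J [12,15] gives a common subsequence of length 10, and the DP table's final entry dp[12][15] is also 10, so no common subsequence is longer.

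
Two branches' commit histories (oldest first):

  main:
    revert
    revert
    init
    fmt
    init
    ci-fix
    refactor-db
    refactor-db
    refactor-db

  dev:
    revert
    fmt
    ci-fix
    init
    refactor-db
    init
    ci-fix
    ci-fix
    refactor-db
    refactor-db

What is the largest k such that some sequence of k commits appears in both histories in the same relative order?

Match revert at main[1]=dev[1], init at main[3]=dev[4], init at main[5]=dev[6], ci-fix at main[6]=dev[8], refactor-db at main[8]=dev[9], refactor-db at main[9]=dev[10] — 6 commits in the same relative order in both. dp[9][10] = 6 confirms this is the maximum.

6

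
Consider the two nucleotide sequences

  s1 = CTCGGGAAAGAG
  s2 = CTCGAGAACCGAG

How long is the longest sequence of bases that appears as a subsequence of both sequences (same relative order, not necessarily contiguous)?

One common subsequence of length 10: C at s1[1]=s2[1] → T at s1[2]=s2[2] → C at s1[3]=s2[3] → G at s1[4]=s2[4] → G at s1[6]=s2[6] → A at s1[7]=s2[7] → A at s1[8]=s2[8] → G at s1[10]=s2[11] → A at s1[11]=s2[12] → G at s1[12]=s2[13]. dp[12][13] = 10 confirms this is the maximum.

10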